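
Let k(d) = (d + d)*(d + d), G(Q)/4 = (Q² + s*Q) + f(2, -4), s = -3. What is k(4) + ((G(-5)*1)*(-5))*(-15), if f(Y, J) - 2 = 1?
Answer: 12964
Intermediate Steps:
f(Y, J) = 3 (f(Y, J) = 2 + 1 = 3)
G(Q) = 12 - 12*Q + 4*Q² (G(Q) = 4*((Q² - 3*Q) + 3) = 4*(3 + Q² - 3*Q) = 12 - 12*Q + 4*Q²)
k(d) = 4*d² (k(d) = (2*d)*(2*d) = 4*d²)
k(4) + ((G(-5)*1)*(-5))*(-15) = 4*4² + (((12 - 12*(-5) + 4*(-5)²)*1)*(-5))*(-15) = 4*16 + (((12 + 60 + 4*25)*1)*(-5))*(-15) = 64 + (((12 + 60 + 100)*1)*(-5))*(-15) = 64 + ((172*1)*(-5))*(-15) = 64 + (172*(-5))*(-15) = 64 - 860*(-15) = 64 + 12900 = 12964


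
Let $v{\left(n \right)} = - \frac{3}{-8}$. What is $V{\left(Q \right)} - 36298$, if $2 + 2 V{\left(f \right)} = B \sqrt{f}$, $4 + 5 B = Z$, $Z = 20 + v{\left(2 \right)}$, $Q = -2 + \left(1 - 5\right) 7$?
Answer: $-36299 + \frac{131 i \sqrt{30}}{80} \approx -36299.0 + 8.969 i$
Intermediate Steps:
$v{\left(n \right)} = \frac{3}{8}$ ($v{\left(n \right)} = \left(-3\right) \left(- \frac{1}{8}\right) = \frac{3}{8}$)
$Q = -30$ ($Q = -2 + \left(1 - 5\right) 7 = -2 - 28 = -30$)
$Z = \frac{163}{8}$ ($Z = 20 + \frac{3}{8} = \frac{163}{8} \approx 20.375$)
$B = \frac{131}{40}$ ($B = - \frac{4}{5} + \frac{1}{5} \cdot \frac{163}{8} = - \frac{4}{5} + \frac{163}{40} = \frac{131}{40} \approx 3.275$)
$V{\left(f \right)} = -1 + \frac{131 \sqrt{f}}{80}$ ($V{\left(f \right)} = -1 + \frac{\frac{131}{40} \sqrt{f}}{2} = -1 + \frac{131 \sqrt{f}}{80}$)
$V{\left(Q \right)} - 36298 = \left(-1 + \frac{131 \sqrt{-30}}{80}\right) - 36298 = \left(-1 + \frac{131 i \sqrt{30}}{80}\right) - 36298 = -36299 + \frac{131 i \sqrt{30}}{80}$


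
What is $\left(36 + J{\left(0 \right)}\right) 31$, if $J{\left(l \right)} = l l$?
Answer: $1116$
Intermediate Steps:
$J{\left(l \right)} = l^{2}$
$\left(36 + J{\left(0 \right)}\right) 31 = \left(36 + 0^{2}\right) 31 = \left(36 + 0\right) 31 = 36 \cdot 31 = 1116$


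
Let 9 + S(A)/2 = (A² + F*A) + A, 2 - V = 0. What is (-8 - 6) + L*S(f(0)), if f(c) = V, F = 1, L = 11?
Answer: -36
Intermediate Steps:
V = 2 (V = 2 - 1*0 = 2 + 0 = 2)
f(c) = 2
S(A) = -18 + 2*A² + 4*A (S(A) = -18 + 2*((A² + 1*A) + A) = -18 + 2*((A² + A) + A) = -18 + 2*((A + A²) + A) = -18 + 2*(A² + 2*A) = -18 + (2*A² + 4*A) = -18 + 2*A² + 4*A)
(-8 - 6) + L*S(f(0)) = (-8 - 6) + 11*(-18 + 2*2² + 4*2) = -14 + 11*(-18 + 2*4 + 8) = -14 + 11*(-18 + 8 + 8) = -14 + 11*(-2) = -14 - 22 = -36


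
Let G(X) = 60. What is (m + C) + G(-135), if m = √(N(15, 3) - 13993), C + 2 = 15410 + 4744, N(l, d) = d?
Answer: 20212 + I*√13990 ≈ 20212.0 + 118.28*I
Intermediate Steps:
C = 20152 (C = -2 + (15410 + 4744) = -2 + 20154 = 20152)
m = I*√13990 (m = √(3 - 13993) = √(-13990) = I*√13990 ≈ 118.28*I)
(m + C) + G(-135) = (I*√13990 + 20152) + 60 = (20152 + I*√13990) + 60 = 20212 + I*√13990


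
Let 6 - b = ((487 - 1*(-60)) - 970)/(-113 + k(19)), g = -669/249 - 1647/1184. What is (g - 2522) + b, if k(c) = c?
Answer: -248095309/98272 ≈ -2524.6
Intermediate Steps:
g = -400733/98272 (g = -669*1/249 - 1647*1/1184 = -223/83 - 1647/1184 = -400733/98272 ≈ -4.0778)
b = 3/2 (b = 6 - ((487 - 1*(-60)) - 970)/(-113 + 19) = 6 - ((487 + 60) - 970)/(-94) = 6 - (547 - 970)*(-1)/94 = 6 - (-423)*(-1)/94 = 6 - 1*9/2 = 6 - 9/2 = 3/2 ≈ 1.5000)
(g - 2522) + b = (-400733/98272 - 2522) + 3/2 = -248242717/98272 + 3/2 = -248095309/98272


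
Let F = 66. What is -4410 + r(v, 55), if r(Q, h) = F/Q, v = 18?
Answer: -13219/3 ≈ -4406.3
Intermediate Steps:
r(Q, h) = 66/Q
-4410 + r(v, 55) = -4410 + 66/18 = -4410 + 66*(1/18) = -4410 + 11/3 = -13219/3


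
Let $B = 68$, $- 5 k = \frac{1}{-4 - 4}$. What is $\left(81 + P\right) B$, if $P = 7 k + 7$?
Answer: $\frac{59959}{10} \approx 5995.9$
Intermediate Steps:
$k = \frac{1}{40}$ ($k = - \frac{1}{5 \left(-4 - 4\right)} = - \frac{1}{5 \left(-8\right)} = \left(- \frac{1}{5}\right) \left(- \frac{1}{8}\right) = \frac{1}{40} \approx 0.025$)
$P = \frac{287}{40}$ ($P = 7 \cdot \frac{1}{40} + 7 = \frac{7}{40} + 7 = \frac{287}{40} \approx 7.175$)
$\left(81 + P\right) B = \left(81 + \frac{287}{40}\right) 68 = \frac{3527}{40} \cdot 68 = \frac{59959}{10}$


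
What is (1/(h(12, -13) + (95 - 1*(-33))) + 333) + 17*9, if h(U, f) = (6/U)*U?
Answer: 65125/134 ≈ 486.01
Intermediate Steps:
h(U, f) = 6
(1/(h(12, -13) + (95 - 1*(-33))) + 333) + 17*9 = (1/(6 + (95 - 1*(-33))) + 333) + 17*9 = (1/(6 + (95 + 33)) + 333) + 153 = (1/(6 + 128) + 333) + 153 = (1/134 + 333) + 153 = 44623/134 + 153 = 65125/134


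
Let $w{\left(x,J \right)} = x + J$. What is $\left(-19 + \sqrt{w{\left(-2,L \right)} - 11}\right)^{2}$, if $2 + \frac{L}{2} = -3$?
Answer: $\left(19 - i \sqrt{23}\right)^{2} \approx 338.0 - 182.24 i$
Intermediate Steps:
$L = -10$ ($L = -4 + 2 \left(-3\right) = -4 - 6 = -10$)
$w{\left(x,J \right)} = J + x$
$\left(-19 + \sqrt{w{\left(-2,L \right)} - 11}\right)^{2} = \left(-19 + \sqrt{\left(-10 - 2\right) - 11}\right)^{2} = \left(-19 + \sqrt{-12 - 11}\right)^{2} = \left(-19 + \sqrt{-23}\right)^{2} = \left(-19 + i \sqrt{23}\right)^{2}$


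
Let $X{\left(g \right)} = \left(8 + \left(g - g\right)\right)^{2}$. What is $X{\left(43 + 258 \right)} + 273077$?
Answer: $273141$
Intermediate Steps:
$X{\left(g \right)} = 64$ ($X{\left(g \right)} = \left(8 + 0\right)^{2} = 8^{2} = 64$)
$X{\left(43 + 258 \right)} + 273077 = 64 + 273077 = 273141$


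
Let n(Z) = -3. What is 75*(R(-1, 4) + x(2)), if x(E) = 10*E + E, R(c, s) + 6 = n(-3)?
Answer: 975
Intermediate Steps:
R(c, s) = -9 (R(c, s) = -6 - 3 = -9)
x(E) = 11*E
75*(R(-1, 4) + x(2)) = 75*(-9 + 11*2) = 75*(-9 + 22) = 75*13 = 975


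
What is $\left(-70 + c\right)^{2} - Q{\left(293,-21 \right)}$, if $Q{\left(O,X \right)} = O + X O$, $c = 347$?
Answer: $82589$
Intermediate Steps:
$Q{\left(O,X \right)} = O + O X$
$\left(-70 + c\right)^{2} - Q{\left(293,-21 \right)} = \left(-70 + 347\right)^{2} - 293 \left(1 - 21\right) = 277^{2} - 293 \left(-20\right) = 76729 - -5860 = 76729 + 5860 = 82589$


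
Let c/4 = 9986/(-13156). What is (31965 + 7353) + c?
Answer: 129306916/3289 ≈ 39315.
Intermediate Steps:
c = -9986/3289 (c = 4*(9986/(-13156)) = 4*(9986*(-1/13156)) = 4*(-4993/6578) = -9986/3289 ≈ -3.0362)
(31965 + 7353) + c = (31965 + 7353) - 9986/3289 = 39318 - 9986/3289 = 129306916/3289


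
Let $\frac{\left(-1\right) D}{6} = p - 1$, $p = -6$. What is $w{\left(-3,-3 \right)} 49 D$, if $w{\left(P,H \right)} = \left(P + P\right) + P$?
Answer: $-18522$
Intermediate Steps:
$D = 42$ ($D = - 6 \left(-6 - 1\right) = \left(-6\right) \left(-7\right) = 42$)
$w{\left(P,H \right)} = 3 P$ ($w{\left(P,H \right)} = 2 P + P = 3 P$)
$w{\left(-3,-3 \right)} 49 D = 3 \left(-3\right) 49 \cdot 42 = \left(-9\right) 49 \cdot 42 = \left(-441\right) 42 = -18522$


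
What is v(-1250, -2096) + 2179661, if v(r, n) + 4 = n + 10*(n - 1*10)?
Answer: 2156501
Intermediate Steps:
v(r, n) = -104 + 11*n (v(r, n) = -4 + (n + 10*(n - 1*10)) = -4 + (n + 10*(n - 10)) = -4 + (n + 10*(-10 + n)) = -4 + (n + (-100 + 10*n)) = -4 + (-100 + 11*n) = -104 + 11*n)
v(-1250, -2096) + 2179661 = (-104 + 11*(-2096)) + 2179661 = (-104 - 23056) + 2179661 = -23160 + 2179661 = 2156501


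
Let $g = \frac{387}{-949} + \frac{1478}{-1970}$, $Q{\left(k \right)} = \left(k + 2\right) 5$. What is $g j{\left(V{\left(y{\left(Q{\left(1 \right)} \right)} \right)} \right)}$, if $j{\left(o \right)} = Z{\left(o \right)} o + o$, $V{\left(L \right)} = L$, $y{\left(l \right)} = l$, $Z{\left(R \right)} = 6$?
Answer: $- \frac{22732626}{186953} \approx -121.6$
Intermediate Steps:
$Q{\left(k \right)} = 10 + 5 k$ ($Q{\left(k \right)} = \left(2 + k\right) 5 = 10 + 5 k$)
$g = - \frac{1082506}{934765}$ ($g = 387 \left(- \frac{1}{949}\right) + 1478 \left(- \frac{1}{1970}\right) = - \frac{387}{949} - \frac{739}{985} = - \frac{1082506}{934765} \approx -1.1581$)
$j{\left(o \right)} = 7 o$ ($j{\left(o \right)} = 6 o + o = 7 o$)
$g j{\left(V{\left(y{\left(Q{\left(1 \right)} \right)} \right)} \right)} = - \frac{1082506 \cdot 7 \left(10 + 5 \cdot 1\right)}{934765} = - \frac{1082506 \cdot 7 \left(10 + 5\right)}{934765} = - \frac{1082506 \cdot 7 \cdot 15}{934765} = \left(- \frac{1082506}{934765}\right) 105 = - \frac{22732626}{186953}$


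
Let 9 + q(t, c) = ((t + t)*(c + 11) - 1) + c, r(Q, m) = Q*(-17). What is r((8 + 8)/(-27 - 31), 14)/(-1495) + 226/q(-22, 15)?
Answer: -9953134/49381345 ≈ -0.20156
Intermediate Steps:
r(Q, m) = -17*Q
q(t, c) = -10 + c + 2*t*(11 + c) (q(t, c) = -9 + (((t + t)*(c + 11) - 1) + c) = -9 + (((2*t)*(11 + c) - 1) + c) = -9 + ((2*t*(11 + c) - 1) + c) = -9 + ((-1 + 2*t*(11 + c)) + c) = -9 + (-1 + c + 2*t*(11 + c)) = -10 + c + 2*t*(11 + c))
r((8 + 8)/(-27 - 31), 14)/(-1495) + 226/q(-22, 15) = -17*(8 + 8)/(-27 - 31)/(-1495) + 226/(-10 + 15 + 22*(-22) + 2*15*(-22)) = -272/(-58)*(-1/1495) + 226/(-10 + 15 - 484 - 660) = -272*(-1)/58*(-1/1495) + 226/(-1139) = -17*(-8/29)*(-1/1495) + 226*(-1/1139) = (136/29)*(-1/1495) - 226/1139 = -136/43355 - 226/1139 = -9953134/49381345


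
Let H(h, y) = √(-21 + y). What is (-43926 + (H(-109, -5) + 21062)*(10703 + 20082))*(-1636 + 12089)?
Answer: 6777199874032 + 321795605*I*√26 ≈ 6.7772e+12 + 1.6408e+9*I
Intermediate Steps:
(-43926 + (H(-109, -5) + 21062)*(10703 + 20082))*(-1636 + 12089) = (-43926 + (√(-21 - 5) + 21062)*(10703 + 20082))*(-1636 + 12089) = (-43926 + (√(-26) + 21062)*30785)*10453 = (-43926 + (I*√26 + 21062)*30785)*10453 = (-43926 + (21062 + I*√26)*30785)*10453 = (-43926 + (648393670 + 30785*I*√26))*10453 = (648349744 + 30785*I*√26)*10453 = 6777199874032 + 321795605*I*√26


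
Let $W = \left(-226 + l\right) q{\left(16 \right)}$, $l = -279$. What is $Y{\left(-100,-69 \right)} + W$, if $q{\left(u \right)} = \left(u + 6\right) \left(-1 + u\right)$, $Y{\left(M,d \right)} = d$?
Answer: $-166719$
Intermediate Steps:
$q{\left(u \right)} = \left(-1 + u\right) \left(6 + u\right)$ ($q{\left(u \right)} = \left(6 + u\right) \left(-1 + u\right) = \left(-1 + u\right) \left(6 + u\right)$)
$W = -166650$ ($W = \left(-226 - 279\right) \left(-6 + 16^{2} + 5 \cdot 16\right) = - 505 \left(-6 + 256 + 80\right) = \left(-505\right) 330 = -166650$)
$Y{\left(-100,-69 \right)} + W = -69 - 166650 = -166719$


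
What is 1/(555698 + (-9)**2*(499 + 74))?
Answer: 1/602111 ≈ 1.6608e-6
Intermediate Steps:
1/(555698 + (-9)**2*(499 + 74)) = 1/(555698 + 81*573) = 1/(555698 + 46413) = 1/602111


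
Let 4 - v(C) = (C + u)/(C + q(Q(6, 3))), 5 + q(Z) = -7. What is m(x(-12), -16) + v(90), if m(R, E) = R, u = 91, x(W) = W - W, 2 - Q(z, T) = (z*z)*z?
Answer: 131/78 ≈ 1.6795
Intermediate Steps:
Q(z, T) = 2 - z³ (Q(z, T) = 2 - z*z*z = 2 - z²*z = 2 - z³)
q(Z) = -12 (q(Z) = -5 - 7 = -12)
x(W) = 0
v(C) = 4 - (91 + C)/(-12 + C) (v(C) = 4 - (C + 91)/(C - 12) = 4 - (91 + C)/(-12 + C))
m(x(-12), -16) + v(90) = 0 + (-139 + 3*90)/(-12 + 90) = 0 + (-139 + 270)/78 = 0 + (1/78)*131 = 0 + 131/78 = 131/78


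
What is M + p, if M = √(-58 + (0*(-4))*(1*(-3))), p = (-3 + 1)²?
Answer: 4 + I*√58 ≈ 4.0 + 7.6158*I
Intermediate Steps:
p = 4 (p = (-2)² = 4)
M = I*√58 (M = √(-58 + 0*(-3)) = √(-58 + 0) = √(-58) = I*√58 ≈ 7.6158*I)
M + p = I*√58 + 4 = 4 + I*√58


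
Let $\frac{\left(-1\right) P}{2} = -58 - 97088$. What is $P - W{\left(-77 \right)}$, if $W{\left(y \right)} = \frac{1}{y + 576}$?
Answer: $\frac{96951707}{499} \approx 1.9429 \cdot 10^{5}$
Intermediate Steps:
$W{\left(y \right)} = \frac{1}{576 + y}$
$P = 194292$ ($P = - 2 \left(-58 - 97088\right) = \left(-2\right) \left(-97146\right) = 194292$)
$P - W{\left(-77 \right)} = 194292 - \frac{1}{576 - 77} = 194292 - \frac{1}{499} = \frac{96951707}{499}$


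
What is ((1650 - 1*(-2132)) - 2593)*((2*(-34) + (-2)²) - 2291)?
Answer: -2800095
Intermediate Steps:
((1650 - 1*(-2132)) - 2593)*((2*(-34) + (-2)²) - 2291) = ((1650 + 2132) - 2593)*((-68 + 4) - 2291) = (3782 - 2593)*(-64 - 2291) = 1189*(-2355) = -2800095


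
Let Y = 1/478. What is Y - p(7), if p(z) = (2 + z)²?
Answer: -38717/478 ≈ -80.998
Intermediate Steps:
Y = 1/478 ≈ 0.0020920
Y - p(7) = 1/478 - (2 + 7)² = 1/478 - 1*9² = 1/478 - 1*81 = 1/478 - 81 = -38717/478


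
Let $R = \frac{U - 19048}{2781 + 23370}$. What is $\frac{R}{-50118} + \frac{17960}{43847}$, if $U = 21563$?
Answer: $\frac{23538909016075}{57467448711846} \approx 0.4096$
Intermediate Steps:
$R = \frac{2515}{26151}$ ($R = \frac{21563 - 19048}{2781 + 23370} = \frac{2515}{26151} \approx 0.096172$)
$\frac{R}{-50118} + \frac{17960}{43847} = \frac{2515}{26151 \left(-50118\right)} + \frac{17960}{43847} = \frac{2515}{26151} \left(- \frac{1}{50118}\right) + 17960 \cdot \frac{1}{43847} = - \frac{2515}{1310635818} + \frac{17960}{43847} = \frac{23538909016075}{57467448711846}$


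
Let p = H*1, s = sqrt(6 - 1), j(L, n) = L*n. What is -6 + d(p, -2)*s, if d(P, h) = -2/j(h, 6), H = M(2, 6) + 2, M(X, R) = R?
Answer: -6 + sqrt(5)/6 ≈ -5.6273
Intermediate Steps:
s = sqrt(5) ≈ 2.2361
H = 8 (H = 6 + 2 = 8)
p = 8 (p = 8*1 = 8)
d(P, h) = -1/(3*h) (d(P, h) = -2*1/(6*h) = -1/(3*h))
-6 + d(p, -2)*s = -6 + (-1/3/(-2))*sqrt(5) = -6 + (-1/3*(-1/2))*sqrt(5) = -6 + sqrt(5)/6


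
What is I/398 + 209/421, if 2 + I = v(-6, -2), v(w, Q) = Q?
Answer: 40749/83779 ≈ 0.48639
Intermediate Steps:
I = -4 (I = -2 - 2 = -4)
I/398 + 209/421 = -4/398 + 209/421 = -4*1/398 + 209*(1/421) = -2/199 + 209/421 = 40749/83779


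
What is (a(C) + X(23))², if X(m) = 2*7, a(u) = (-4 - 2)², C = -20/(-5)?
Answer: 2500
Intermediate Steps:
C = 4 (C = -20*(-⅕) = 4)
a(u) = 36 (a(u) = (-6)² = 36)
X(m) = 14
(a(C) + X(23))² = (36 + 14)² = 50² = 2500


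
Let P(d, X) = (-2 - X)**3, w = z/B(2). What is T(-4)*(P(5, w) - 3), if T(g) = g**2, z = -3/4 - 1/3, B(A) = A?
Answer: -84347/864 ≈ -97.624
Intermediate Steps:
z = -13/12 (z = -3*1/4 - 1*1/3 = -3/4 - 1/3 = -13/12 ≈ -1.0833)
w = -13/24 (w = -13/12/2 = -13/12*1/2 = -13/24 ≈ -0.54167)
T(-4)*(P(5, w) - 3) = (-4)**2*(-(2 - 13/24)**3 - 3) = 16*(-(35/24)**3 - 3) = 16*(-1*42875/13824 - 3) = 16*(-42875/13824 - 3) = 16*(-84347/13824) = -84347/864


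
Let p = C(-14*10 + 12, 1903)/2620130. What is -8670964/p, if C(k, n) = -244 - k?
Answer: 5679763226330/29 ≈ 1.9585e+11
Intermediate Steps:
p = -58/1310065 (p = (-244 - (-14*10 + 12))/2620130 = (-244 - (-140 + 12))*(1/2620130) = (-244 - 1*(-128))*(1/2620130) = (-244 + 128)*(1/2620130) = -116*1/2620130 = -58/1310065 ≈ -4.4273e-5)
-8670964/p = -8670964/(-58/1310065) = -8670964*(-1310065/58) = 5679763226330/29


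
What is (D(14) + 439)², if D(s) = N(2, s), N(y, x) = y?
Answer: 194481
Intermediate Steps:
D(s) = 2
(D(14) + 439)² = (2 + 439)² = 441² = 194481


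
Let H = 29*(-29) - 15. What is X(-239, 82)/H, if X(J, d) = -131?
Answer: 131/856 ≈ 0.15304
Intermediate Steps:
H = -856 (H = -841 - 15 = -856)
X(-239, 82)/H = -131/(-856) = -131*(-1/856) = 131/856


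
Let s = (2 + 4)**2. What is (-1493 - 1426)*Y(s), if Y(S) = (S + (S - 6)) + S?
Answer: -297738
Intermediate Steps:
s = 36 (s = 6**2 = 36)
Y(S) = -6 + 3*S (Y(S) = (S + (-6 + S)) + S = (-6 + 2*S) + S = -6 + 3*S)
(-1493 - 1426)*Y(s) = (-1493 - 1426)*(-6 + 3*36) = -2919*(-6 + 108) = -2919*102 = -297738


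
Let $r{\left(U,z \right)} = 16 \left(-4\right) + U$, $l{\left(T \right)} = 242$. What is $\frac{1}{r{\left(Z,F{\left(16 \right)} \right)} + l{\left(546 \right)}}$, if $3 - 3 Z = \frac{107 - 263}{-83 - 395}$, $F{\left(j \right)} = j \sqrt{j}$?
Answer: $\frac{239}{42755} \approx 0.00559$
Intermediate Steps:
$F{\left(j \right)} = j^{\frac{3}{2}}$
$Z = \frac{213}{239}$ ($Z = 1 - \frac{\left(107 - 263\right) \frac{1}{-83 - 395}}{3} = 1 - \frac{\left(-156\right) \frac{1}{-478}}{3} = 1 - \frac{\left(-156\right) \left(- \frac{1}{478}\right)}{3} = 1 - \frac{26}{239} = \frac{213}{239} \approx 0.89121$)
$r{\left(U,z \right)} = -64 + U$
$\frac{1}{r{\left(Z,F{\left(16 \right)} \right)} + l{\left(546 \right)}} = \frac{1}{\left(-64 + \frac{213}{239}\right) + 242} = \frac{1}{- \frac{15083}{239} + 242} = \frac{1}{\frac{42755}{239}} = \frac{239}{42755}$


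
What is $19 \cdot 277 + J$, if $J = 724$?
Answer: $5987$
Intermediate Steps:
$19 \cdot 277 + J = 19 \cdot 277 + 724 = 5263 + 724 = 5987$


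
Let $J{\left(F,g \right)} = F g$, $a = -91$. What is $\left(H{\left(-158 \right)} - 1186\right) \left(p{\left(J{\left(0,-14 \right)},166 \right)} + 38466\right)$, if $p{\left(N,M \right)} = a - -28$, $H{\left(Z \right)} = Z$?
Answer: $-51613632$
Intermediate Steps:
$p{\left(N,M \right)} = -63$ ($p{\left(N,M \right)} = -91 - -28 = -91 + 28 = -63$)
$\left(H{\left(-158 \right)} - 1186\right) \left(p{\left(J{\left(0,-14 \right)},166 \right)} + 38466\right) = \left(-158 - 1186\right) \left(-63 + 38466\right) = \left(-1344\right) 38403 = -51613632$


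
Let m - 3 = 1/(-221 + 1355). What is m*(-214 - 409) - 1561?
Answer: -555749/162 ≈ -3430.6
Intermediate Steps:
m = 3403/1134 (m = 3 + 1/(-221 + 1355) = 3 + 1/1134 = 3403/1134 ≈ 3.0009)
m*(-214 - 409) - 1561 = 3403*(-214 - 409)/1134 - 1561 = (3403/1134)*(-623) - 1561 = -302867/162 - 1561 = -555749/162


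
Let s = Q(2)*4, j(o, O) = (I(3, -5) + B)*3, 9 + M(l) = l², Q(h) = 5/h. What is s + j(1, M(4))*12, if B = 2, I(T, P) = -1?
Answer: 46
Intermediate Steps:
M(l) = -9 + l²
j(o, O) = 3 (j(o, O) = (-1 + 2)*3 = 1*3 = 3)
s = 10 (s = (5/2)*4 = 10)
s + j(1, M(4))*12 = 10 + 3*12 = 10 + 36 = 46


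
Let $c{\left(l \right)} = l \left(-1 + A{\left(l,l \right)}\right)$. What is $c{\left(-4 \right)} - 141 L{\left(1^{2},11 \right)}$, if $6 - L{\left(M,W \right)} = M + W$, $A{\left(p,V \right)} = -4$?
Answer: $866$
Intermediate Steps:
$c{\left(l \right)} = - 5 l$ ($c{\left(l \right)} = l \left(-1 - 4\right) = l \left(-5\right) = - 5 l$)
$L{\left(M,W \right)} = 6 - M - W$ ($L{\left(M,W \right)} = 6 - \left(M + W\right) = 6 - M - W$)
$c{\left(-4 \right)} - 141 L{\left(1^{2},11 \right)} = \left(-5\right) \left(-4\right) - 141 \left(6 - 1^{2} - 11\right) = 20 - 141 \left(6 - 1 - 11\right) = 20 - -846 = 20 + 846 = 866$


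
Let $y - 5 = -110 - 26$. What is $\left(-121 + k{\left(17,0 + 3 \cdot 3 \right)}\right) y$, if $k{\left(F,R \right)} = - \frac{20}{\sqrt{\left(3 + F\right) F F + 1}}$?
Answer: $15851 + \frac{2620 \sqrt{5781}}{5781} \approx 15885.0$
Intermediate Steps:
$y = -131$ ($y = 5 - 136 = -131$)
$k{\left(F,R \right)} = - \frac{20}{\sqrt{1 + F^{2} \left(3 + F\right)}}$ ($k{\left(F,R \right)} = - \frac{20}{\sqrt{F \left(3 + F\right) F + 1}} = - \frac{20}{\sqrt{F^{2} \left(3 + F\right) + 1}} = - \frac{20}{\sqrt{1 + F^{2} \left(3 + F\right)}}$)
$\left(-121 + k{\left(17,0 + 3 \cdot 3 \right)}\right) y = \left(-121 - \frac{20}{\sqrt{1 + 17^{3} + 3 \cdot 17^{2}}}\right) \left(-131\right) = \left(-121 - \frac{20}{\sqrt{1 + 4913 + 3 \cdot 289}}\right) \left(-131\right) = \left(-121 - \frac{20}{\sqrt{1 + 4913 + 867}}\right) \left(-131\right) = \left(-121 - \frac{20}{\sqrt{5781}}\right) \left(-131\right) = \left(-121 - 20 \frac{\sqrt{5781}}{5781}\right) \left(-131\right) = \left(-121 - \frac{20 \sqrt{5781}}{5781}\right) \left(-131\right) = 15851 + \frac{2620 \sqrt{5781}}{5781}$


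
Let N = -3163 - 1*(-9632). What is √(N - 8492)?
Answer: 17*I*√7 ≈ 44.978*I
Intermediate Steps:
N = 6469 (N = -3163 + 9632 = 6469)
√(N - 8492) = √(6469 - 8492) = √(-2023) = 17*I*√7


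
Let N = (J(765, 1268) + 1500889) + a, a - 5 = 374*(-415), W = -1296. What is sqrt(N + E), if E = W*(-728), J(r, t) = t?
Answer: 2*sqrt(572610) ≈ 1513.4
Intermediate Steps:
a = -155205 (a = 5 + 374*(-415) = 5 - 155210 = -155205)
N = 1346952 (N = (1268 + 1500889) - 155205 = 1502157 - 155205 = 1346952)
E = 943488 (E = -1296*(-728) = 943488)
sqrt(N + E) = sqrt(1346952 + 943488) = sqrt(2290440) = 2*sqrt(572610)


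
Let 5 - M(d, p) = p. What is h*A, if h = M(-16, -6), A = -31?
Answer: -341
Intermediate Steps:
M(d, p) = 5 - p
h = 11 (h = 5 - 1*(-6) = 5 + 6 = 11)
h*A = 11*(-31) = -341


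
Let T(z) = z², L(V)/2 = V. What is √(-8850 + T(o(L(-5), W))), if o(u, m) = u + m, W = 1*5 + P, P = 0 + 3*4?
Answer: I*√8801 ≈ 93.814*I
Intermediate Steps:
P = 12 (P = 0 + 12 = 12)
W = 17 (W = 1*5 + 12 = 5 + 12 = 17)
L(V) = 2*V
o(u, m) = m + u
√(-8850 + T(o(L(-5), W))) = √(-8850 + (17 + 2*(-5))²) = √(-8850 + (17 - 10)²) = √(-8850 + 7²) = √(-8850 + 49) = √(-8801) = I*√8801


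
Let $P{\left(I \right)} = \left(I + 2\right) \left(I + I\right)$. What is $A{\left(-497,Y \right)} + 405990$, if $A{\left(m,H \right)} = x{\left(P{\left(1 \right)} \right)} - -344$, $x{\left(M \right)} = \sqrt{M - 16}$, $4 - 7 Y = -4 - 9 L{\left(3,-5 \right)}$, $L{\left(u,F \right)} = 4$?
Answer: $406334 + i \sqrt{10} \approx 4.0633 \cdot 10^{5} + 3.1623 i$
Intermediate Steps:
$P{\left(I \right)} = 2 I \left(2 + I\right)$ ($P{\left(I \right)} = \left(2 + I\right) 2 I = 2 I \left(2 + I\right)$)
$Y = \frac{44}{7}$ ($Y = \frac{4}{7} - \frac{-4 - 36}{7} = \frac{4}{7} - - \frac{40}{7} = \frac{4}{7} + \frac{40}{7} = \frac{44}{7} \approx 6.2857$)
$x{\left(M \right)} = \sqrt{-16 + M}$
$A{\left(m,H \right)} = 344 + i \sqrt{10}$ ($A{\left(m,H \right)} = \sqrt{-16 + 2 \cdot 1 \left(2 + 1\right)} - -344 = \sqrt{-16 + 2 \cdot 1 \cdot 3} + 344 = \sqrt{-16 + 6} + 344 = \sqrt{-10} + 344 = i \sqrt{10} + 344 = 344 + i \sqrt{10}$)
$A{\left(-497,Y \right)} + 405990 = \left(344 + i \sqrt{10}\right) + 405990 = 406334 + i \sqrt{10}$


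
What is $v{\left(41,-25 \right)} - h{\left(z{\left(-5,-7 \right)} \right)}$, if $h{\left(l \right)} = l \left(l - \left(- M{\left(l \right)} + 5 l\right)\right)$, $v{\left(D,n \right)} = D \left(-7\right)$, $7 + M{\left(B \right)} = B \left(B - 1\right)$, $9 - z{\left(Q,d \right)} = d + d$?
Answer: $-9648$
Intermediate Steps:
$z{\left(Q,d \right)} = 9 - 2 d$ ($z{\left(Q,d \right)} = 9 - \left(d + d\right) = 9 - 2 d$)
$M{\left(B \right)} = -7 + B \left(-1 + B\right)$ ($M{\left(B \right)} = -7 + B \left(B - 1\right) = -7 + B \left(-1 + B\right)$)
$v{\left(D,n \right)} = - 7 D$
$h{\left(l \right)} = l \left(-7 + l^{2} - 5 l\right)$ ($h{\left(l \right)} = l \left(l - \left(7 - l^{2} + 6 l\right)\right) = l \left(-7 + l^{2} - 5 l\right)$)
$v{\left(41,-25 \right)} - h{\left(z{\left(-5,-7 \right)} \right)} = \left(-7\right) 41 - \left(9 - -14\right) \left(-7 + \left(9 - -14\right)^{2} - 5 \left(9 - -14\right)\right) = -287 - \left(9 + 14\right) \left(-7 + \left(9 + 14\right)^{2} - 5 \left(9 + 14\right)\right) = -287 - 23 \left(-7 + 23^{2} - 115\right) = -287 - 23 \left(-7 + 529 - 115\right) = -287 - 23 \cdot 407 = -287 - 9361 = -9648$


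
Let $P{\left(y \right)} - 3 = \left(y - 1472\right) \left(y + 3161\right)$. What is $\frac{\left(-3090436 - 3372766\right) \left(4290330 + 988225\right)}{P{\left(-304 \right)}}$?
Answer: $\frac{34116367233110}{5074029} \approx 6.7237 \cdot 10^{6}$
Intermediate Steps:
$P{\left(y \right)} = 3 + \left(-1472 + y\right) \left(3161 + y\right)$ ($P{\left(y \right)} = 3 + \left(y - 1472\right) \left(y + 3161\right) = 3 + \left(-1472 + y\right) \left(3161 + y\right)$)
$\frac{\left(-3090436 - 3372766\right) \left(4290330 + 988225\right)}{P{\left(-304 \right)}} = \frac{\left(-3090436 - 3372766\right) \left(4290330 + 988225\right)}{-4652989 + \left(-304\right)^{2} + 1689 \left(-304\right)} = \frac{\left(-6463202\right) 5278555}{-4652989 + 92416 - 513456} = - \frac{34116367233110}{-5074029} = \left(-34116367233110\right) \left(- \frac{1}{5074029}\right) = \frac{34116367233110}{5074029}$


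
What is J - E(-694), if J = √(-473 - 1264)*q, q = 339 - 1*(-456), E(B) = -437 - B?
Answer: -257 + 2385*I*√193 ≈ -257.0 + 33134.0*I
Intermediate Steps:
q = 795 (q = 339 + 456 = 795)
J = 2385*I*√193 (J = √(-473 - 1264)*795 = √(-1737)*795 = (3*I*√193)*795 = 2385*I*√193 ≈ 33134.0*I)
J - E(-694) = 2385*I*√193 - (-437 - 1*(-694)) = 2385*I*√193 - (-437 + 694) = 2385*I*√193 - 1*257 = 2385*I*√193 - 257 = -257 + 2385*I*√193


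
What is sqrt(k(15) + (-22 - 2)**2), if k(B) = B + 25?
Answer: 2*sqrt(154) ≈ 24.819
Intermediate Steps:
k(B) = 25 + B
sqrt(k(15) + (-22 - 2)**2) = sqrt((25 + 15) + (-22 - 2)**2) = sqrt(40 + (-24)**2) = sqrt(40 + 576) = sqrt(616) = 2*sqrt(154)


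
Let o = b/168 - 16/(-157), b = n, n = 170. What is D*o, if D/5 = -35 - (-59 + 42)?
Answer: -220335/2198 ≈ -100.24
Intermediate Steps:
D = -90 (D = 5*(-35 - (-59 + 42)) = 5*(-35 - 1*(-17)) = 5*(-35 + 17) = 5*(-18) = -90)
b = 170
o = 14689/13188 (o = 170/168 - 16/(-157) = 170*(1/168) - 16*(-1/157) = 85/84 + 16/157 = 14689/13188 ≈ 1.1138)
D*o = -90*14689/13188 = -220335/2198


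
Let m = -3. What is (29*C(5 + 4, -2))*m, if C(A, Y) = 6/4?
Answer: -261/2 ≈ -130.50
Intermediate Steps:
C(A, Y) = 3/2 (C(A, Y) = 6*(¼) = 3/2)
(29*C(5 + 4, -2))*m = (29*(3/2))*(-3) = (87/2)*(-3) = -261/2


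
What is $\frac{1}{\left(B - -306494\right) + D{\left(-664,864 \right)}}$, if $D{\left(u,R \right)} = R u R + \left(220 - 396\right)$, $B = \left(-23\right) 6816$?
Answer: $- \frac{1}{495523794} \approx -2.0181 \cdot 10^{-9}$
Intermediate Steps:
$B = -156768$
$D{\left(u,R \right)} = -176 + u R^{2}$ ($D{\left(u,R \right)} = u R^{2} + \left(220 - 396\right) = u R^{2} - 176 = -176 + u R^{2}$)
$\frac{1}{\left(B - -306494\right) + D{\left(-664,864 \right)}} = \frac{1}{\left(-156768 - -306494\right) - \left(176 + 664 \cdot 864^{2}\right)} = \frac{1}{\left(-156768 + 306494\right) - 495673520} = \frac{1}{149726 - 495673520} = \frac{1}{-495523794} = - \frac{1}{495523794}$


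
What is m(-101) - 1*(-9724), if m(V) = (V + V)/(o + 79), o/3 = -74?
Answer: 1390734/143 ≈ 9725.4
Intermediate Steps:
o = -222 (o = 3*(-74) = -222)
m(V) = -2*V/143 (m(V) = (V + V)/(-222 + 79) = (2*V)/(-143) = (2*V)*(-1/143) = -2*V/143)
m(-101) - 1*(-9724) = -2/143*(-101) - 1*(-9724) = 202/143 + 9724 = 1390734/143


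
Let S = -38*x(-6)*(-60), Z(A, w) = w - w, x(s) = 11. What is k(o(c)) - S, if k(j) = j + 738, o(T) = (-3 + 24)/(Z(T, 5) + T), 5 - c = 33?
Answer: -97371/4 ≈ -24343.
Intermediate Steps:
Z(A, w) = 0
c = -28 (c = 5 - 1*33 = 5 - 33 = -28)
o(T) = 21/T (o(T) = (-3 + 24)/(0 + T) = 21/T)
k(j) = 738 + j
S = 25080 (S = -38*11*(-60) = -418*(-60) = 25080)
k(o(c)) - S = (738 + 21/(-28)) - 1*25080 = (738 + 21*(-1/28)) - 25080 = (738 - 3/4) - 25080 = 2949/4 - 25080 = -97371/4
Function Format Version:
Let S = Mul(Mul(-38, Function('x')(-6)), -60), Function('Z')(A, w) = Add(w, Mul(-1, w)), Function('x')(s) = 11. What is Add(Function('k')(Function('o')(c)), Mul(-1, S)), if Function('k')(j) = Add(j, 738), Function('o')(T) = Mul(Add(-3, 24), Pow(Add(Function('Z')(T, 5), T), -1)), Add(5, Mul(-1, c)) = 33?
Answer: Rational(-97371, 4) ≈ -24343.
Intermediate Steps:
Function('Z')(A, w) = 0
c = -28 (c = Add(5, Mul(-1, 33)) = Add(5, -33) = -28)
Function('o')(T) = Mul(21, Pow(T, -1)) (Function('o')(T) = Mul(Add(-3, 24), Pow(Add(0, T), -1)) = Mul(21, Pow(T, -1)))
Function('k')(j) = Add(738, j)
S = 25080 (S = Mul(Mul(-38, 11), -60) = Mul(-418, -60) = 25080)
Add(Function('k')(Function('o')(c)), Mul(-1, S)) = Add(Add(738, Mul(21, Pow(-28, -1))), Mul(-1, 25080)) = Add(Add(738, Mul(21, Rational(-1, 28))), -25080) = Add(Add(738, Rational(-3, 4)), -25080) = Add(Rational(2949, 4), -25080) = Rational(-97371, 4)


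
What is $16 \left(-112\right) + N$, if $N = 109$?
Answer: $-1683$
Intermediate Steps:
$16 \left(-112\right) + N = 16 \left(-112\right) + 109 = -1792 + 109 = -1683$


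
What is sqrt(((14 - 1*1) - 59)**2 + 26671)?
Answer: sqrt(28787) ≈ 169.67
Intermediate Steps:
sqrt(((14 - 1*1) - 59)**2 + 26671) = sqrt(((14 - 1) - 59)**2 + 26671) = sqrt((13 - 59)**2 + 26671) = sqrt((-46)**2 + 26671) = sqrt(2116 + 26671) = sqrt(28787)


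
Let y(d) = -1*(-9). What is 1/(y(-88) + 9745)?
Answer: 1/9754 ≈ 0.00010252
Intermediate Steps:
y(d) = 9
1/(y(-88) + 9745) = 1/(9 + 9745) = 1/9754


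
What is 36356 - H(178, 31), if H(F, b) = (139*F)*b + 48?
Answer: -730694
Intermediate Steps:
H(F, b) = 48 + 139*F*b (H(F, b) = 139*F*b + 48 = 48 + 139*F*b)
36356 - H(178, 31) = 36356 - (48 + 139*178*31) = 36356 - (48 + 767002) = 36356 - 1*767050 = 36356 - 767050 = -730694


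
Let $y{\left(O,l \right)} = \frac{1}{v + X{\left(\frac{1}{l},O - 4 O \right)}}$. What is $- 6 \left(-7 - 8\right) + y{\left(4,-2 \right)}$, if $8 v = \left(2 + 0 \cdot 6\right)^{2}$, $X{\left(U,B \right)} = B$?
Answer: $\frac{2068}{23} \approx 89.913$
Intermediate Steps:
$v = \frac{1}{2}$ ($v = \frac{\left(2 + 0 \cdot 6\right)^{2}}{8} = \frac{\left(2 + 0\right)^{2}}{8} = \frac{2^{2}}{8} = \frac{1}{8} \cdot 4 = \frac{1}{2} \approx 0.5$)
$y{\left(O,l \right)} = \frac{1}{\frac{1}{2} - 3 O}$ ($y{\left(O,l \right)} = \frac{1}{\frac{1}{2} + \left(O - 4 O\right)} = \frac{1}{\frac{1}{2} - 3 O}$)
$- 6 \left(-7 - 8\right) + y{\left(4,-2 \right)} = - 6 \left(-7 - 8\right) - \frac{2}{-1 + 6 \cdot 4} = - 6 \left(-7 - 8\right) - \frac{2}{-1 + 24} = \left(-6\right) \left(-15\right) - \frac{2}{23} = 90 - \frac{2}{23} = \frac{2068}{23}$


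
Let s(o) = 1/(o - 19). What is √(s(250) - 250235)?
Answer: 2*I*√3338197401/231 ≈ 500.23*I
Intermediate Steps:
s(o) = 1/(-19 + o)
√(s(250) - 250235) = √(1/(-19 + 250) - 250235) = √(1/231 - 250235) = √(-57804284/231) = 2*I*√3338197401/231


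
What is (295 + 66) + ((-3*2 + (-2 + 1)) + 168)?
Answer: 522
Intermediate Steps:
(295 + 66) + ((-3*2 + (-2 + 1)) + 168) = 361 + ((-6 - 1) + 168) = 361 + (-7 + 168) = 361 + 161 = 522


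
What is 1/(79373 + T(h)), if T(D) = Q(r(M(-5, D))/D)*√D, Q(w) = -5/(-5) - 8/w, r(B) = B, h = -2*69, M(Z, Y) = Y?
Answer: 493/39130931 + I*√138/900011413 ≈ 1.2599e-5 + 1.3052e-8*I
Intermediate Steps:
h = -138
Q(w) = 1 - 8/w (Q(w) = -5*(-⅕) - 8/w = 1 - 8/w)
T(D) = -7*√D (T(D) = ((-8 + D/D)/((D/D)))*√D = ((-8 + 1)/1)*√D = (1*(-7))*√D = -7*√D)
1/(79373 + T(h)) = 1/(79373 - 7*I*√138)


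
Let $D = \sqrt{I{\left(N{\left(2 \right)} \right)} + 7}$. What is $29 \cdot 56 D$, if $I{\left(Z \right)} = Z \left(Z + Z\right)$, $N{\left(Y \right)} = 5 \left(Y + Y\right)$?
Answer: $1624 \sqrt{807} \approx 46134.0$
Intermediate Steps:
$N{\left(Y \right)} = 10 Y$ ($N{\left(Y \right)} = 5 \cdot 2 Y = 10 Y$)
$I{\left(Z \right)} = 2 Z^{2}$ ($I{\left(Z \right)} = Z 2 Z = 2 Z^{2}$)
$D = \sqrt{807}$ ($D = \sqrt{2 \left(10 \cdot 2\right)^{2} + 7} = \sqrt{2 \cdot 20^{2} + 7} = \sqrt{2 \cdot 400 + 7} = \sqrt{800 + 7} = \sqrt{807} \approx 28.408$)
$29 \cdot 56 D = 29 \cdot 56 \sqrt{807} = 1624 \sqrt{807}$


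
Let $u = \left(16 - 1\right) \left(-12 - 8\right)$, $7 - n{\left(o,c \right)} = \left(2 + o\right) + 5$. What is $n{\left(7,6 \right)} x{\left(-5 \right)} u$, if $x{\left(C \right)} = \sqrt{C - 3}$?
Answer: $4200 i \sqrt{2} \approx 5939.7 i$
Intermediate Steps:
$n{\left(o,c \right)} = - o$ ($n{\left(o,c \right)} = 7 - \left(\left(2 + o\right) + 5\right) = 7 - \left(7 + o\right) = - o$)
$x{\left(C \right)} = \sqrt{-3 + C}$
$u = -300$ ($u = 15 \left(-20\right) = -300$)
$n{\left(7,6 \right)} x{\left(-5 \right)} u = \left(-1\right) 7 \sqrt{-3 - 5} \left(-300\right) = - 7 \sqrt{-8} \left(-300\right) = - 7 \cdot 2 i \sqrt{2} \left(-300\right) = - 14 i \sqrt{2} \left(-300\right) = 4200 i \sqrt{2}$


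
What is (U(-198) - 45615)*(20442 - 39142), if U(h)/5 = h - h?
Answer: 853000500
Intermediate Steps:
U(h) = 0 (U(h) = 5*(h - h) = 5*0 = 0)
(U(-198) - 45615)*(20442 - 39142) = (0 - 45615)*(20442 - 39142) = -45615*(-18700) = 853000500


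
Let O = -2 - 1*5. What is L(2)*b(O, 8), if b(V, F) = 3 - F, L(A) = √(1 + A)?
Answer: -5*√3 ≈ -8.6602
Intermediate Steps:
O = -7 (O = -2 - 5 = -7)
L(2)*b(O, 8) = √(1 + 2)*(3 - 1*8) = √3*(3 - 8) = √3*(-5) = -5*√3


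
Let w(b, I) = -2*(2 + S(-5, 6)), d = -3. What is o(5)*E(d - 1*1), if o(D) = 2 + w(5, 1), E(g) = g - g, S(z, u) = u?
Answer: 0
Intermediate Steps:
w(b, I) = -16 (w(b, I) = -2*(2 + 6) = -2*8 = -16)
E(g) = 0
o(D) = -14 (o(D) = 2 - 16 = -14)
o(5)*E(d - 1*1) = -14*0 = 0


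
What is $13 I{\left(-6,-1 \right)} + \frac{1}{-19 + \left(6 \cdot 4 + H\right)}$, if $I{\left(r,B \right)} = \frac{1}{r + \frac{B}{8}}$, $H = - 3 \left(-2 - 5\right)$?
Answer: $- \frac{2655}{1274} \approx -2.084$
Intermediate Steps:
$H = 21$ ($H = \left(-3\right) \left(-7\right) = 21$)
$I{\left(r,B \right)} = \frac{1}{r + \frac{B}{8}}$ ($I{\left(r,B \right)} = \frac{1}{r + B \frac{1}{8}} = \frac{1}{r + \frac{B}{8}}$)
$13 I{\left(-6,-1 \right)} + \frac{1}{-19 + \left(6 \cdot 4 + H\right)} = 13 \frac{8}{-1 + 8 \left(-6\right)} + \frac{1}{-19 + \left(6 \cdot 4 + 21\right)} = 13 \frac{8}{-1 - 48} + \frac{1}{-19 + \left(24 + 21\right)} = 13 \frac{8}{-49} + \frac{1}{-19 + 45} = 13 \cdot 8 \left(- \frac{1}{49}\right) + \frac{1}{26} = 13 \left(- \frac{8}{49}\right) + \frac{1}{26} = - \frac{104}{49} + \frac{1}{26} = - \frac{2655}{1274}$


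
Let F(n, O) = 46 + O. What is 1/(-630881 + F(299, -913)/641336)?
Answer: -641336/404606697883 ≈ -1.5851e-6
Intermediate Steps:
1/(-630881 + F(299, -913)/641336) = 1/(-630881 + (46 - 913)/641336) = 1/(-630881 - 867*1/641336) = 1/(-630881 - 867/641336) = 1/(-404606697883/641336) = -641336/404606697883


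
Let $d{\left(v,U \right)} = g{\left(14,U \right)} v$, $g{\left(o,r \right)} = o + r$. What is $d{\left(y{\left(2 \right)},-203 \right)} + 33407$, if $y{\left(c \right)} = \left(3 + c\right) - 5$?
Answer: $33407$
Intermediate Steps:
$y{\left(c \right)} = -2 + c$
$d{\left(v,U \right)} = v \left(14 + U\right)$ ($d{\left(v,U \right)} = \left(14 + U\right) v = v \left(14 + U\right)$)
$d{\left(y{\left(2 \right)},-203 \right)} + 33407 = \left(-2 + 2\right) \left(14 - 203\right) + 33407 = 0 \left(-189\right) + 33407 = 0 + 33407 = 33407$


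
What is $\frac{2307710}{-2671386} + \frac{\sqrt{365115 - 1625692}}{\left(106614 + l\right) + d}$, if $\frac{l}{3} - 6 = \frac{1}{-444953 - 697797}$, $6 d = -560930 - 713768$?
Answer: $- \frac{1153855}{1335693} - \frac{3428250 i \sqrt{1260577}}{362769415759} \approx -0.86386 - 0.01061 i$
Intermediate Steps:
$d = - \frac{637349}{3}$ ($d = \frac{-560930 - 713768}{6} = \frac{1}{6} \left(-1274698\right) = - \frac{637349}{3} \approx -2.1245 \cdot 10^{5}$)
$l = \frac{20569497}{1142750}$ ($l = 18 + \frac{3}{-444953 - 697797} = 18 + \frac{3}{-1142750} = 18 + 3 \left(- \frac{1}{1142750}\right) = 18 - \frac{3}{1142750} = \frac{20569497}{1142750} \approx 18.0$)
$\frac{2307710}{-2671386} + \frac{\sqrt{365115 - 1625692}}{\left(106614 + l\right) + d} = \frac{2307710}{-2671386} + \frac{\sqrt{365115 - 1625692}}{\left(106614 + \frac{20569497}{1142750}\right) - \frac{637349}{3}} = 2307710 \left(- \frac{1}{2671386}\right) + \frac{\sqrt{-1260577}}{\frac{121853717997}{1142750} - \frac{637349}{3}} = - \frac{1153855}{1335693} + \frac{i \sqrt{1260577}}{- \frac{362769415759}{3428250}} = - \frac{1153855}{1335693} + i \sqrt{1260577} \left(- \frac{3428250}{362769415759}\right) = - \frac{1153855}{1335693} - \frac{3428250 i \sqrt{1260577}}{362769415759}$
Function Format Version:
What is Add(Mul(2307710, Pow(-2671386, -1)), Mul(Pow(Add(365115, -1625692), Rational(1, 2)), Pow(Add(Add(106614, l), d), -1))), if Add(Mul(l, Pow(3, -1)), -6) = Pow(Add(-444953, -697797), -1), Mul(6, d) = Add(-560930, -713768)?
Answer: Add(Rational(-1153855, 1335693), Mul(Rational(-3428250, 362769415759), I, Pow(1260577, Rational(1, 2)))) ≈ Add(-0.86386, Mul(-0.010610, I))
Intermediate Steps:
d = Rational(-637349, 3) (d = Mul(Rational(1, 6), Add(-560930, -713768)) = Mul(Rational(1, 6), -1274698) = Rational(-637349, 3) ≈ -2.1245e+5)
l = Rational(20569497, 1142750) (l = Add(18, Mul(3, Pow(Add(-444953, -697797), -1))) = Add(18, Mul(3, Pow(-1142750, -1))) = Add(18, Mul(3, Rational(-1, 1142750))) = Add(18, Rational(-3, 1142750)) = Rational(20569497, 1142750) ≈ 18.000)
Add(Mul(2307710, Pow(-2671386, -1)), Mul(Pow(Add(365115, -1625692), Rational(1, 2)), Pow(Add(Add(106614, l), d), -1))) = Add(Mul(2307710, Pow(-2671386, -1)), Mul(Pow(Add(365115, -1625692), Rational(1, 2)), Pow(Add(Add(106614, Rational(20569497, 1142750)), Rational(-637349, 3)), -1))) = Add(Mul(2307710, Rational(-1, 2671386)), Mul(Pow(-1260577, Rational(1, 2)), Pow(Add(Rational(121853717997, 1142750), Rational(-637349, 3)), -1))) = Add(Rational(-1153855, 1335693), Mul(Mul(I, Pow(1260577, Rational(1, 2))), Pow(Rational(-362769415759, 3428250), -1))) = Add(Rational(-1153855, 1335693), Mul(Mul(I, Pow(1260577, Rational(1, 2))), Rational(-3428250, 362769415759))) = Add(Rational(-1153855, 1335693), Mul(Rational(-3428250, 362769415759), I, Pow(1260577, Rational(1, 2))))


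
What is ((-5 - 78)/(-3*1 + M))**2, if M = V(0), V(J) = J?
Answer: 6889/9 ≈ 765.44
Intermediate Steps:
M = 0
((-5 - 78)/(-3*1 + M))**2 = ((-5 - 78)/(-3*1 + 0))**2 = (-83/(-3 + 0))**2 = (-83/(-3))**2 = (-83*(-1/3))**2 = (83/3)**2 = 6889/9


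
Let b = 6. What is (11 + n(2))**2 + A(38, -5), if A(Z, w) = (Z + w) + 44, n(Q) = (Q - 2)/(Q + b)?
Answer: 198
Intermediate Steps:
n(Q) = (-2 + Q)/(6 + Q) (n(Q) = (Q - 2)/(Q + 6) = (-2 + Q)/(6 + Q))
A(Z, w) = 44 + Z + w
(11 + n(2))**2 + A(38, -5) = (11 + (-2 + 2)/(6 + 2))**2 + (44 + 38 - 5) = (11 + 0/8)**2 + 77 = (11 + (1/8)*0)**2 + 77 = (11 + 0)**2 + 77 = 11**2 + 77 = 121 + 77 = 198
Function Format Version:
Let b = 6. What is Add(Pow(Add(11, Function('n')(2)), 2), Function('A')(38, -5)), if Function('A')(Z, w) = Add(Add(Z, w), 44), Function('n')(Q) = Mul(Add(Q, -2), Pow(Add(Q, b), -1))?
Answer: 198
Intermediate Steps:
Function('n')(Q) = Mul(Pow(Add(6, Q), -1), Add(-2, Q)) (Function('n')(Q) = Mul(Add(Q, -2), Pow(Add(Q, 6), -1)) = Mul(Add(-2, Q), Pow(Add(6, Q), -1)) = Mul(Pow(Add(6, Q), -1), Add(-2, Q)))
Function('A')(Z, w) = Add(44, Z, w)
Add(Pow(Add(11, Function('n')(2)), 2), Function('A')(38, -5)) = Add(Pow(Add(11, Mul(Pow(Add(6, 2), -1), Add(-2, 2))), 2), Add(44, 38, -5)) = Add(Pow(Add(11, Mul(Pow(8, -1), 0)), 2), 77) = Add(Pow(Add(11, Mul(Rational(1, 8), 0)), 2), 77) = Add(Pow(Add(11, 0), 2), 77) = Add(Pow(11, 2), 77) = Add(121, 77) = 198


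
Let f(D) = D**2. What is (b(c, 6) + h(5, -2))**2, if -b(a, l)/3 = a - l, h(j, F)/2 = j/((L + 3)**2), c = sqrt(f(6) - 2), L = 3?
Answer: 207385/324 - 329*sqrt(34)/3 ≈ 0.61610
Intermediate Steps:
c = sqrt(34) (c = sqrt(6**2 - 2) = sqrt(36 - 2) = sqrt(34) ≈ 5.8309)
h(j, F) = j/18 (h(j, F) = 2*(j/((3 + 3)**2)) = 2*(j/(6**2)) = 2*(j/36) = j/18)
b(a, l) = -3*a + 3*l (b(a, l) = -3*(a - l) = -3*a + 3*l)
(b(c, 6) + h(5, -2))**2 = ((-3*sqrt(34) + 3*6) + (1/18)*5)**2 = ((-3*sqrt(34) + 18) + 5/18)**2 = ((18 - 3*sqrt(34)) + 5/18)**2 = (329/18 - 3*sqrt(34))**2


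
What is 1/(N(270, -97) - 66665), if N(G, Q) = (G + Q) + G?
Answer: -1/66222 ≈ -1.5101e-5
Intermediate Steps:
N(G, Q) = Q + 2*G
1/(N(270, -97) - 66665) = 1/((-97 + 2*270) - 66665) = 1/((-97 + 540) - 66665) = 1/(443 - 66665) = 1/(-66222) = -1/66222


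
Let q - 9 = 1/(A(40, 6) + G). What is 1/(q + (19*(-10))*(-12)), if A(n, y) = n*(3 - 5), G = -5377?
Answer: 5457/12491072 ≈ 0.00043687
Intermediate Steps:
A(n, y) = -2*n (A(n, y) = n*(-2) = -2*n)
q = 49112/5457 (q = 9 + 1/(-2*40 - 5377) = 9 + 1/(-80 - 5377) = 9 + 1/(-5457) = 9 - 1/5457 = 49112/5457 ≈ 8.9998)
1/(q + (19*(-10))*(-12)) = 1/(49112/5457 + (19*(-10))*(-12)) = 1/(49112/5457 - 190*(-12)) = 1/(49112/5457 + 2280) = 1/(12491072/5457) = 5457/12491072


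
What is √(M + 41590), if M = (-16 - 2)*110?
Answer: √39610 ≈ 199.02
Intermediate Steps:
M = -1980 (M = -18*110 = -1980)
√(M + 41590) = √(-1980 + 41590) = √39610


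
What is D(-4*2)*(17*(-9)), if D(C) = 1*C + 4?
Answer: 612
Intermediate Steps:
D(C) = 4 + C (D(C) = C + 4 = 4 + C)
D(-4*2)*(17*(-9)) = (4 - 4*2)*(17*(-9)) = (4 - 8)*(-153) = -4*(-153) = 612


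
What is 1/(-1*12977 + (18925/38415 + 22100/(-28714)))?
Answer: -110304831/1431456347792 ≈ -7.7058e-5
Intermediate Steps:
1/(-1*12977 + (18925/38415 + 22100/(-28714))) = 1/(-12977 + (18925*(1/38415) + 22100*(-1/28714))) = 1/(-12977 + (3785/7683 - 11050/14357)) = 1/(-12977 - 30555905/110304831) = 1/(-1431456347792/110304831) = -110304831/1431456347792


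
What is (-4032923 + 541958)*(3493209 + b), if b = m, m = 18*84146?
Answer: -17482183692705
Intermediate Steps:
m = 1514628
b = 1514628
(-4032923 + 541958)*(3493209 + b) = (-4032923 + 541958)*(3493209 + 1514628) = -3490965*5007837 = -17482183692705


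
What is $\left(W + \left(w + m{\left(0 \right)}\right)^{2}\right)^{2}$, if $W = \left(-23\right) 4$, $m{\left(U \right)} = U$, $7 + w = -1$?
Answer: $784$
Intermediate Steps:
$w = -8$ ($w = -7 - 1 = -8$)
$W = -92$
$\left(W + \left(w + m{\left(0 \right)}\right)^{2}\right)^{2} = \left(-92 + \left(-8 + 0\right)^{2}\right)^{2} = \left(-92 + \left(-8\right)^{2}\right)^{2} = \left(-92 + 64\right)^{2} = \left(-28\right)^{2} = 784$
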